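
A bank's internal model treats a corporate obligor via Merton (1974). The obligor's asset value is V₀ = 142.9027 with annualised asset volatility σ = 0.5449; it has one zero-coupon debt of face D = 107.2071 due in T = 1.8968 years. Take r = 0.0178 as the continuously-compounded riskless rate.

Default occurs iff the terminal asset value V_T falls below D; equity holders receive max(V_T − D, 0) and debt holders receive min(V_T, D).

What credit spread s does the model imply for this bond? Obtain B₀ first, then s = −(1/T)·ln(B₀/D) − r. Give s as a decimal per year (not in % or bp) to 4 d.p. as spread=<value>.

spread=0.1099

d₁ = [ln(V₀/D) + (r + σ²/2)T] / (σ√T)
   = [ln(142.9027/107.2071) + (0.0178 + 0.5·0.5449²)·1.8968] / (0.5449·√1.8968)
   = [0.287402 + 0.315358] / 0.750460 = 0.803187
d₂ = d₁ − σ√T = 0.803187 − 0.750460 = 0.052727
N(d₁) = 0.789067,  N(d₂) = 0.521025,  e^(−rT) = 0.966801
E₀ = V₀·N(d₁) − D·e^(−rT)·N(d₂)
   = 142.9027·0.789067 − 107.2071·0.966801·0.521025 = 58.756591
B₀ = V₀ − E₀ = 142.9027 − 58.756591 = 84.146109
spread = −(1/T)·ln(B₀/D) − r = −(1/1.8968)·ln(84.146109/107.2071) − 0.0178 = 0.10989285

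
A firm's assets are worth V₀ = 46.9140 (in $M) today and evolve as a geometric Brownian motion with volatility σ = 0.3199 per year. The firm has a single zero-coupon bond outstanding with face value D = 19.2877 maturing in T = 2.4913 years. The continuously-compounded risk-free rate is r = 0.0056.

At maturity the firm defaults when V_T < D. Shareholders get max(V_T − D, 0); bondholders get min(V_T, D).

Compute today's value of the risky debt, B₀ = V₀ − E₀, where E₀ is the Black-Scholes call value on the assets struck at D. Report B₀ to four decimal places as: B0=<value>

d₁ = [ln(V₀/D) + (r + σ²/2)T] / (σ√T)
   = [ln(46.9140/19.2877) + (0.0056 + 0.5·0.3199²)·2.4913] / (0.3199·√2.4913)
   = [0.888849 + 0.141426] / 0.504925 = 2.040449
d₂ = d₁ − σ√T = 2.040449 − 0.504925 = 1.535524
N(d₁) = 0.979347,  N(d₂) = 0.937672,  e^(−rT) = 0.986146
E₀ = V₀·N(d₁) − D·e^(−rT)·N(d₂)
   = 46.9140·0.979347 − 19.2877·0.986146·0.937672 = 28.110115
B₀ = V₀ − E₀ = 46.9140 − 28.110115 = 18.803885

B0=18.8039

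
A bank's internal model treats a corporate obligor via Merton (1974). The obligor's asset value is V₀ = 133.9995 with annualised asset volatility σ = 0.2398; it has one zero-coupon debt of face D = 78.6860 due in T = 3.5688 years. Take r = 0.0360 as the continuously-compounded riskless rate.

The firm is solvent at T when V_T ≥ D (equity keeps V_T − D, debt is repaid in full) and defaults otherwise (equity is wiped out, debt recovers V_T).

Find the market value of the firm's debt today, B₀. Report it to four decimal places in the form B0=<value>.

d₁ = [ln(V₀/D) + (r + σ²/2)T] / (σ√T)
   = [ln(133.9995/78.6860) + (0.0360 + 0.5·0.2398²)·3.5688] / (0.2398·√3.5688)
   = [0.532371 + 0.231087] / 0.453013 = 1.685290
d₂ = d₁ − σ√T = 1.685290 − 0.453013 = 1.232278
N(d₁) = 0.954034,  N(d₂) = 0.891077,  e^(−rT) = 0.879434
E₀ = V₀·N(d₁) − D·e^(−rT)·N(d₂)
   = 133.9995·0.954034 − 78.6860·0.879434·0.891077 = 66.178256
B₀ = V₀ − E₀ = 133.9995 − 66.178256 = 67.821244

B0=67.8212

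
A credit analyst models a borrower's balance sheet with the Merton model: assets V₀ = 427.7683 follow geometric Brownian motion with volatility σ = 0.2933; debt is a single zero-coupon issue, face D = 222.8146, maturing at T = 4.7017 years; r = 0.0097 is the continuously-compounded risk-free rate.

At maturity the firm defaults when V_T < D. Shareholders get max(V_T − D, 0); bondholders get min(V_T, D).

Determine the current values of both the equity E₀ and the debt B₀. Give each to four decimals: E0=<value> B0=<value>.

d₁ = [ln(V₀/D) + (r + σ²/2)T] / (σ√T)
   = [ln(427.7683/222.8146) + (0.0097 + 0.5·0.2933²)·4.7017] / (0.2933·√4.7017)
   = [0.652242 + 0.247838] / 0.635974 = 1.415277
d₂ = d₁ − σ√T = 1.415277 − 0.635974 = 0.779303
N(d₁) = 0.921506,  N(d₂) = 0.782099,  e^(−rT) = 0.955418
E₀ = V₀·N(d₁) − D·e^(−rT)·N(d₂)
   = 427.7683·0.921506 − 222.8146·0.955418·0.782099 = 227.697086
B₀ = V₀ − E₀ = 427.7683 − 227.697086 = 200.071214

E0=227.6971 B0=200.0712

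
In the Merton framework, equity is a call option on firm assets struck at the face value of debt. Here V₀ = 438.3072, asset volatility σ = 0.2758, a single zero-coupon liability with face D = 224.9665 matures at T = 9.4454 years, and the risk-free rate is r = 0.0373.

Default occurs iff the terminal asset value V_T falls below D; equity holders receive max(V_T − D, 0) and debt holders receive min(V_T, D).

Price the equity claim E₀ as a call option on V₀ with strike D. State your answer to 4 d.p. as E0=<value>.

E0=291.8689

d₁ = [ln(V₀/D) + (r + σ²/2)T] / (σ√T)
   = [ln(438.3072/224.9665) + (0.0373 + 0.5·0.2758²)·9.4454] / (0.2758·√9.4454)
   = [0.666969 + 0.711549] / 0.847626 = 1.626326
d₂ = d₁ − σ√T = 1.626326 − 0.847626 = 0.778700
N(d₁) = 0.948060,  N(d₂) = 0.781922,  e^(−rT) = 0.703060
E₀ = V₀·N(d₁) − D·e^(−rT)·N(d₂)
   = 438.3072·0.948060 − 224.9665·0.703060·0.781922 = 291.868899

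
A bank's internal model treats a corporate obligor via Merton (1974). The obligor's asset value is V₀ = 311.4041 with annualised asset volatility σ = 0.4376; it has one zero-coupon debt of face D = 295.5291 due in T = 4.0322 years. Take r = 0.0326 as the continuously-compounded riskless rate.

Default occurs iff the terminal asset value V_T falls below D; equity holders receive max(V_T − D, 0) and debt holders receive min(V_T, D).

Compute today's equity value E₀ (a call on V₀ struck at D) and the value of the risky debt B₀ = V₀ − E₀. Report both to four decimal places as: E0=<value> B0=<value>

d₁ = [ln(V₀/D) + (r + σ²/2)T] / (σ√T)
   = [ln(311.4041/295.5291) + (0.0326 + 0.5·0.4376²)·4.0322] / (0.4376·√4.0322)
   = [0.052324 + 0.517520] / 0.878716 = 0.648497
d₂ = d₁ − σ√T = 0.648497 − 0.878716 = -0.230219
N(d₁) = 0.741668,  N(d₂) = 0.408961,  e^(−rT) = 0.876823
E₀ = V₀·N(d₁) − D·e^(−rT)·N(d₂)
   = 311.4041·0.741668 − 295.5291·0.876823·0.408961 = 124.985777
B₀ = V₀ − E₀ = 311.4041 − 124.985777 = 186.418323

E0=124.9858 B0=186.4183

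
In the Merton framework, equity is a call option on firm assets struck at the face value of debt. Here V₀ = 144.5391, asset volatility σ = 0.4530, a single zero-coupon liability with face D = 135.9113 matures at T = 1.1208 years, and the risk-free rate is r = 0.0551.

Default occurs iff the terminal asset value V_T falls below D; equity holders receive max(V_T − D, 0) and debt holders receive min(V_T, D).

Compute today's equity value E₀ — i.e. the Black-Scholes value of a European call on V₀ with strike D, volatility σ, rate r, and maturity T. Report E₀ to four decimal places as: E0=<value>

d₁ = [ln(V₀/D) + (r + σ²/2)T] / (σ√T)
   = [ln(144.5391/135.9113) + (0.0551 + 0.5·0.4530²)·1.1208] / (0.4530·√1.1208)
   = [0.061548 + 0.176755] / 0.479581 = 0.496898
d₂ = d₁ − σ√T = 0.496898 − 0.479581 = 0.017316
N(d₁) = 0.690369,  N(d₂) = 0.506908,  e^(−rT) = 0.940112
E₀ = V₀·N(d₁) − D·e^(−rT)·N(d₂)
   = 144.5391·0.690369 − 135.9113·0.940112·0.506908 = 35.016805

E0=35.0168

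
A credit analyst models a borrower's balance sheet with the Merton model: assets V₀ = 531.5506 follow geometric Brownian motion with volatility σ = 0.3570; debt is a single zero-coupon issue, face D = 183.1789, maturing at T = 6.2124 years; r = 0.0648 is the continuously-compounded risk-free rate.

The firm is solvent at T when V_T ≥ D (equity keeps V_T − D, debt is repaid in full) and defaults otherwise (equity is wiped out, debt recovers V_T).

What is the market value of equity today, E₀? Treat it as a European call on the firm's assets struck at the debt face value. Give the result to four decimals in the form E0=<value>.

E0=413.4332

d₁ = [ln(V₀/D) + (r + σ²/2)T] / (σ√T)
   = [ln(531.5506/183.1789) + (0.0648 + 0.5·0.3570²)·6.2124] / (0.3570·√6.2124)
   = [1.065335 + 0.798446] / 0.889811 = 2.094580
d₂ = d₁ − σ√T = 2.094580 − 0.889811 = 1.204768
N(d₁) = 0.981896,  N(d₂) = 0.885854,  e^(−rT) = 0.668604
E₀ = V₀·N(d₁) − D·e^(−rT)·N(d₂)
   = 531.5506·0.981896 − 183.1789·0.668604·0.885854 = 413.433164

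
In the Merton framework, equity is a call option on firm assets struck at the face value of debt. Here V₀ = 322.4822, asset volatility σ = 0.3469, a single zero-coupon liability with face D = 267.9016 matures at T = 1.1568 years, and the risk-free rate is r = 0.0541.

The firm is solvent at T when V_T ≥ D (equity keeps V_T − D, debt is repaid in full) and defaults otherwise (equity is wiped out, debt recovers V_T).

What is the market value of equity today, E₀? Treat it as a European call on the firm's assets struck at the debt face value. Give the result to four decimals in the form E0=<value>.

E0=86.7924

d₁ = [ln(V₀/D) + (r + σ²/2)T] / (σ√T)
   = [ln(322.4822/267.9016) + (0.0541 + 0.5·0.3469²)·1.1568] / (0.3469·√1.1568)
   = [0.185428 + 0.132187] / 0.373107 = 0.851272
d₂ = d₁ − σ√T = 0.851272 − 0.373107 = 0.478165
N(d₁) = 0.802691,  N(d₂) = 0.683734,  e^(−rT) = 0.939335
E₀ = V₀·N(d₁) − D·e^(−rT)·N(d₂)
   = 322.4822·0.802691 − 267.9016·0.939335·0.683734 = 86.792361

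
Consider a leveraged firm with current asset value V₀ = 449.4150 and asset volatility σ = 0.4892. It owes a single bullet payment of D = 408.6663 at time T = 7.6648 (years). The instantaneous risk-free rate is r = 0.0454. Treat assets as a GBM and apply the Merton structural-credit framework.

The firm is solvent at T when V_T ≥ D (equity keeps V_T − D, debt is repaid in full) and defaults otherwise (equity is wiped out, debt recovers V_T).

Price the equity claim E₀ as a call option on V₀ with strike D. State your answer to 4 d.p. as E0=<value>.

d₁ = [ln(V₀/D) + (r + σ²/2)T] / (σ√T)
   = [ln(449.4150/408.6663) + (0.0454 + 0.5·0.4892²)·7.6648] / (0.4892·√7.6648)
   = [0.095048 + 1.265139] / 1.354369 = 1.004296
d₂ = d₁ − σ√T = 1.004296 − 1.354369 = -0.350073
N(d₁) = 0.842382,  N(d₂) = 0.363142,  e^(−rT) = 0.706112
E₀ = V₀·N(d₁) − D·e^(−rT)·N(d₂)
   = 449.4150·0.842382 − 408.6663·0.706112·0.363142 = 273.789360

E0=273.7894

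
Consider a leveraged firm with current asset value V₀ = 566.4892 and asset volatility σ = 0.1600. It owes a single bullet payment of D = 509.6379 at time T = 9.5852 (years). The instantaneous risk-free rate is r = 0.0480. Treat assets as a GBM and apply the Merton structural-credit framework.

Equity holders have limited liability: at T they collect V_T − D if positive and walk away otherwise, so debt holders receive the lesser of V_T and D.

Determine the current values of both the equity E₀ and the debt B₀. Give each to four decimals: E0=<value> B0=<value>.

E0=257.8616 B0=308.6276

d₁ = [ln(V₀/D) + (r + σ²/2)T] / (σ√T)
   = [ln(566.4892/509.6379) + (0.0480 + 0.5·0.1600²)·9.5852] / (0.1600·√9.5852)
   = [0.105758 + 0.582780] / 0.495360 = 1.389976
d₂ = d₁ − σ√T = 1.389976 − 0.495360 = 0.894616
N(d₁) = 0.917732,  N(d₂) = 0.814504,  e^(−rT) = 0.631227
E₀ = V₀·N(d₁) − D·e^(−rT)·N(d₂)
   = 566.4892·0.917732 − 509.6379·0.631227·0.814504 = 257.861554
B₀ = V₀ − E₀ = 566.4892 − 257.861554 = 308.627646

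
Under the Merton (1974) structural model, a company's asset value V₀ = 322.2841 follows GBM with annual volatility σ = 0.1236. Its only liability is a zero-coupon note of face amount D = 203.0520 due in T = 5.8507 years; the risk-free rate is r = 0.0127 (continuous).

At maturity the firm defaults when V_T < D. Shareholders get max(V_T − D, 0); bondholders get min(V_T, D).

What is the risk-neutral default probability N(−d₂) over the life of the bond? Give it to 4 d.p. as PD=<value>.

d₁ = [ln(V₀/D) + (r + σ²/2)T] / (σ√T)
   = [ln(322.2841/203.0520) + (0.0127 + 0.5·0.1236²)·5.8507] / (0.1236·√5.8507)
   = [0.461971 + 0.118994] / 0.298966 = 1.943247
d₂ = d₁ − σ√T = 1.943247 − 0.298966 = 1.644281
risk-neutral PD = N(−d₂) = N(-1.644281) = 0.050059

PD=0.0501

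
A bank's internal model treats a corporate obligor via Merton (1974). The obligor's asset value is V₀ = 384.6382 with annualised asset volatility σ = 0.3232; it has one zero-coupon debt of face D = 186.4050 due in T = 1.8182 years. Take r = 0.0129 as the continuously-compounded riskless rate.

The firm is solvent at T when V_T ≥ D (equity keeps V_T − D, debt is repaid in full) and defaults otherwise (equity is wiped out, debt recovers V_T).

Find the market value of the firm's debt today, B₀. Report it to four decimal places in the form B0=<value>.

B0=180.0913

d₁ = [ln(V₀/D) + (r + σ²/2)T] / (σ√T)
   = [ln(384.6382/186.4050) + (0.0129 + 0.5·0.3232²)·1.8182] / (0.3232·√1.8182)
   = [0.724381 + 0.118418] / 0.435805 = 1.933891
d₂ = d₁ − σ√T = 1.933891 − 0.435805 = 1.498086
N(d₁) = 0.973437,  N(d₂) = 0.932945,  e^(−rT) = 0.976818
E₀ = V₀·N(d₁) − D·e^(−rT)·N(d₂)
   = 384.6382·0.973437 − 186.4050·0.976818·0.932945 = 204.546877
B₀ = V₀ − E₀ = 384.6382 − 204.546877 = 180.091323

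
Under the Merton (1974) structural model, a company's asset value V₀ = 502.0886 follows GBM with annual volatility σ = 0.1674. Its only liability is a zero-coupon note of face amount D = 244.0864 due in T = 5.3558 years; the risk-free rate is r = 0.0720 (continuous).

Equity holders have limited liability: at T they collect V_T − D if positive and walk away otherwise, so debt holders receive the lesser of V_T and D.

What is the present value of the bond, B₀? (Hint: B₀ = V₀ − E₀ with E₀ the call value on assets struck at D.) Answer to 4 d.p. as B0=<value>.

d₁ = [ln(V₀/D) + (r + σ²/2)T] / (σ√T)
   = [ln(502.0886/244.0864) + (0.0720 + 0.5·0.1674²)·5.3558] / (0.1674·√5.3558)
   = [0.721254 + 0.460660] / 0.387407 = 3.050832
d₂ = d₁ − σ√T = 3.050832 − 0.387407 = 2.663425
N(d₁) = 0.998859,  N(d₂) = 0.996133,  e^(−rT) = 0.680031
E₀ = V₀·N(d₁) − D·e^(−rT)·N(d₂)
   = 502.0886·0.998859 − 244.0864·0.680031·0.996133 = 336.171444
B₀ = V₀ − E₀ = 502.0886 − 336.171444 = 165.917156

B0=165.9172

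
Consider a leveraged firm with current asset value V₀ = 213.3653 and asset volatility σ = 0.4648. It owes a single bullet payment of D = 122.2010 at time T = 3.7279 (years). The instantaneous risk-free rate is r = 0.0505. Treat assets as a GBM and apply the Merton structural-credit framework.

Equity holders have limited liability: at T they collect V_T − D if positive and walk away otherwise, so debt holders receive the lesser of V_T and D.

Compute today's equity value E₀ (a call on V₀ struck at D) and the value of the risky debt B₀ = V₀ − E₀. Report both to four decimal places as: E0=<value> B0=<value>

d₁ = [ln(V₀/D) + (r + σ²/2)T] / (σ√T)
   = [ln(213.3653/122.2010) + (0.0505 + 0.5·0.4648²)·3.7279] / (0.4648·√3.7279)
   = [0.557338 + 0.590945] / 0.897425 = 1.279531
d₂ = d₁ − σ√T = 1.279531 − 0.897425 = 0.382106
N(d₁) = 0.899645,  N(d₂) = 0.648809,  e^(−rT) = 0.828400
E₀ = V₀·N(d₁) − D·e^(−rT)·N(d₂)
   = 213.3653·0.899645 − 122.2010·0.828400·0.648809 = 126.273258
B₀ = V₀ − E₀ = 213.3653 − 126.273258 = 87.092042

E0=126.2733 B0=87.0920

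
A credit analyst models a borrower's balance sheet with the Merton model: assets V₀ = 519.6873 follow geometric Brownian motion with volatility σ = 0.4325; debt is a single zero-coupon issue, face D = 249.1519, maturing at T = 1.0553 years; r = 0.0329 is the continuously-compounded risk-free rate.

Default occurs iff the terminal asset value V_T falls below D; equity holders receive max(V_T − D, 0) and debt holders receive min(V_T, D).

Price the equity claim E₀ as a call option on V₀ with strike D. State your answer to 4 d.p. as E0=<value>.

d₁ = [ln(V₀/D) + (r + σ²/2)T] / (σ√T)
   = [ln(519.6873/249.1519) + (0.0329 + 0.5·0.4325²)·1.0553] / (0.4325·√1.0553)
   = [0.735165 + 0.133420] / 0.444298 = 1.954960
d₂ = d₁ − σ√T = 1.954960 − 0.444298 = 1.510662
N(d₁) = 0.974706,  N(d₂) = 0.934563,  e^(−rT) = 0.965876
E₀ = V₀·N(d₁) − D·e^(−rT)·N(d₂)
   = 519.6873·0.974706 − 249.1519·0.965876·0.934563 = 281.639908

E0=281.6399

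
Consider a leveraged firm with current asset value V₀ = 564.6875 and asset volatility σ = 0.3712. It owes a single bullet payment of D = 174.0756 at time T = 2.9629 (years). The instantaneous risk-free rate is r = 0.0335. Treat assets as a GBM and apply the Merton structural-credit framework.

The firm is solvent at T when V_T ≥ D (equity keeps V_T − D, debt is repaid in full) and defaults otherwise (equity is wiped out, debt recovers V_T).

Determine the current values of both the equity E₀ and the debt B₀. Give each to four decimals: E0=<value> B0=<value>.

d₁ = [ln(V₀/D) + (r + σ²/2)T] / (σ√T)
   = [ln(564.6875/174.0756) + (0.0335 + 0.5·0.3712²)·2.9629] / (0.3712·√2.9629)
   = [1.176783 + 0.303385] / 0.638949 = 2.316565
d₂ = d₁ − σ√T = 2.316565 − 0.638949 = 1.677616
N(d₁) = 0.989736,  N(d₂) = 0.953289,  e^(−rT) = 0.905510
E₀ = V₀·N(d₁) − D·e^(−rT)·N(d₂)
   = 564.6875·0.989736 − 174.0756·0.905510·0.953289 = 408.627475
B₀ = V₀ − E₀ = 564.6875 − 408.627475 = 156.060025

E0=408.6275 B0=156.0600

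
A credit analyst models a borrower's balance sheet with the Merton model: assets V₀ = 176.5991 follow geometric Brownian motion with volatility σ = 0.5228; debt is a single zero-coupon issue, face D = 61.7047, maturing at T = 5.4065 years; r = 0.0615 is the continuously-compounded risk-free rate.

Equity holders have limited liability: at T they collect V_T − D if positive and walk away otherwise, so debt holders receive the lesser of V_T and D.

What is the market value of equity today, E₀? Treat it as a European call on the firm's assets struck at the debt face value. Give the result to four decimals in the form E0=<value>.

d₁ = [ln(V₀/D) + (r + σ²/2)T] / (σ√T)
   = [ln(176.5991/61.7047) + (0.0615 + 0.5·0.5228²)·5.4065] / (0.5228·√5.4065)
   = [1.051522 + 1.071352] / 1.215608 = 1.746347
d₂ = d₁ − σ√T = 1.746347 − 1.215608 = 0.530738
N(d₁) = 0.959625,  N(d₂) = 0.702200,  e^(−rT) = 0.717129
E₀ = V₀·N(d₁) − D·e^(−rT)·N(d₂)
   = 176.5991·0.959625 − 61.7047·0.717129·0.702200 = 138.396345

E0=138.3963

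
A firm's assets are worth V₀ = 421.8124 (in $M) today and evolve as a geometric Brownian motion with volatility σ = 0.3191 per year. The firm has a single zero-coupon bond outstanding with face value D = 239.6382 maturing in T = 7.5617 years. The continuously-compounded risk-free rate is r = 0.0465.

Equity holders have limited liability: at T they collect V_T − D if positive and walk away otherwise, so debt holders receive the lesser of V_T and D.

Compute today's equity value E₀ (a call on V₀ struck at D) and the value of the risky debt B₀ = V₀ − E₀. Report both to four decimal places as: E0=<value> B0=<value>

E0=270.0232 B0=151.7892

d₁ = [ln(V₀/D) + (r + σ²/2)T] / (σ√T)
   = [ln(421.8124/239.6382) + (0.0465 + 0.5·0.3191²)·7.5617] / (0.3191·√7.5617)
   = [0.565430 + 0.736603] / 0.877479 = 1.483835
d₂ = d₁ − σ√T = 1.483835 − 0.877479 = 0.606357
N(d₁) = 0.931074,  N(d₂) = 0.727861,  e^(−rT) = 0.703548
E₀ = V₀·N(d₁) − D·e^(−rT)·N(d₂)
   = 421.8124·0.931074 − 239.6382·0.703548·0.727861 = 270.023241
B₀ = V₀ − E₀ = 421.8124 − 270.023241 = 151.789159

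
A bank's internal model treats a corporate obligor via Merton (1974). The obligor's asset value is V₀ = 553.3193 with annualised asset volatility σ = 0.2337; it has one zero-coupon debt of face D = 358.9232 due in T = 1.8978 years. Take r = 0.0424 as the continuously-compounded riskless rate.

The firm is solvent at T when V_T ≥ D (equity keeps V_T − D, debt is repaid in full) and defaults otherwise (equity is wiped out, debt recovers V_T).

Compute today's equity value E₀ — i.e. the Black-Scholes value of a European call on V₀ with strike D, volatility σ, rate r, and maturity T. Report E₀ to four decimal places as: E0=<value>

E0=225.3613

d₁ = [ln(V₀/D) + (r + σ²/2)T] / (σ√T)
   = [ln(553.3193/358.9232) + (0.0424 + 0.5·0.2337²)·1.8978] / (0.2337·√1.8978)
   = [0.432827 + 0.132292] / 0.321947 = 1.755317
d₂ = d₁ − σ√T = 1.755317 − 0.321947 = 1.433370
N(d₁) = 0.960397,  N(d₂) = 0.924124,  e^(−rT) = 0.922686
E₀ = V₀·N(d₁) − D·e^(−rT)·N(d₂)
   = 553.3193·0.960397 − 358.9232·0.922686·0.924124 = 225.361281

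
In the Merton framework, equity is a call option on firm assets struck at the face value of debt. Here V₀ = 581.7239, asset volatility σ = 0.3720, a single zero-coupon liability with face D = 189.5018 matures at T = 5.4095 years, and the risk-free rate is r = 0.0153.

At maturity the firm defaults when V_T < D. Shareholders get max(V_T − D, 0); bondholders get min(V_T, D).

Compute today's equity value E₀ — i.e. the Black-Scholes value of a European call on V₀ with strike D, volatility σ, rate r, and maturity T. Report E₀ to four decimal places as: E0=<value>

d₁ = [ln(V₀/D) + (r + σ²/2)T] / (σ√T)
   = [ln(581.7239/189.5018) + (0.0153 + 0.5·0.3720²)·5.4095] / (0.3720·√5.4095)
   = [1.121597 + 0.457059] / 0.865210 = 1.824594
d₂ = d₁ − σ√T = 1.824594 − 0.865210 = 0.959384
N(d₁) = 0.965969,  N(d₂) = 0.831317,  e^(−rT) = 0.920567
E₀ = V₀·N(d₁) − D·e^(−rT)·N(d₂)
   = 581.7239·0.965969 − 189.5018·0.920567·0.831317 = 416.904574

E0=416.9046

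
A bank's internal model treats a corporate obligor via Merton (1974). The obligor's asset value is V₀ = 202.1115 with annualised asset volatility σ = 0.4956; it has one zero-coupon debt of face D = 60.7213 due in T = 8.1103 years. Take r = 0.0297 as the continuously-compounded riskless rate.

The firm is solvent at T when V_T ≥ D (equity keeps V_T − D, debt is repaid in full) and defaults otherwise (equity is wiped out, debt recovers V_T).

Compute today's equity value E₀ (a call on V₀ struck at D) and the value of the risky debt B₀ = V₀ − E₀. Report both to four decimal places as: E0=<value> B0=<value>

E0=163.8339 B0=38.2776

d₁ = [ln(V₀/D) + (r + σ²/2)T] / (σ√T)
   = [ln(202.1115/60.7213) + (0.0297 + 0.5·0.4956²)·8.1103] / (0.4956·√8.1103)
   = [1.202525 + 1.236899] / 1.411399 = 1.728373
d₂ = d₁ − σ√T = 1.728373 − 1.411399 = 0.316975
N(d₁) = 0.958039,  N(d₂) = 0.624369,  e^(−rT) = 0.785939
E₀ = V₀·N(d₁) − D·e^(−rT)·N(d₂)
   = 202.1115·0.958039 − 60.7213·0.785939·0.624369 = 163.833876
B₀ = V₀ − E₀ = 202.1115 − 163.833876 = 38.277624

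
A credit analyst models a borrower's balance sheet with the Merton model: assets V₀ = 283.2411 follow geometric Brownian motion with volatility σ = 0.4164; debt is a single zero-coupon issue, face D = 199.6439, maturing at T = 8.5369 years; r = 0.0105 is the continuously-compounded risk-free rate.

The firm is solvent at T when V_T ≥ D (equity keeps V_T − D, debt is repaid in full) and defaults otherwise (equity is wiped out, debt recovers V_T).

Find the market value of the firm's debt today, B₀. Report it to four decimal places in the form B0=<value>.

d₁ = [ln(V₀/D) + (r + σ²/2)T] / (σ√T)
   = [ln(283.2411/199.6439) + (0.0105 + 0.5·0.4164²)·8.5369] / (0.4164·√8.5369)
   = [0.349763 + 0.829740] / 1.216636 = 0.969478
d₂ = d₁ − σ√T = 0.969478 − 1.216636 = -0.247158
N(d₁) = 0.833847,  N(d₂) = 0.402393,  e^(−rT) = 0.914263
E₀ = V₀·N(d₁) − D·e^(−rT)·N(d₂)
   = 283.2411·0.833847 − 199.6439·0.914263·0.402393 = 162.732104
B₀ = V₀ − E₀ = 283.2411 − 162.732104 = 120.508996

B0=120.5090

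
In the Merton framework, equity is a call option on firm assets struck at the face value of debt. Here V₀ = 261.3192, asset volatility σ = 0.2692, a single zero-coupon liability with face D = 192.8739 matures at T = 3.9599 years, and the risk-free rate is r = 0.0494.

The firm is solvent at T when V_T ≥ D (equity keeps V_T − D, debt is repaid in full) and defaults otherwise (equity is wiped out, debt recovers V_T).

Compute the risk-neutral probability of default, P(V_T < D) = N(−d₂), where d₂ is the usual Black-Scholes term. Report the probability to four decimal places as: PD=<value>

d₁ = [ln(V₀/D) + (r + σ²/2)T] / (σ√T)
   = [ln(261.3192/192.8739) + (0.0494 + 0.5·0.2692²)·3.9599] / (0.2692·√3.9599)
   = [0.303706 + 0.339103] / 0.535694 = 1.199955
d₂ = d₁ − σ√T = 1.199955 − 0.535694 = 0.664261
risk-neutral PD = N(−d₂) = N(-0.664261) = 0.253262

PD=0.2533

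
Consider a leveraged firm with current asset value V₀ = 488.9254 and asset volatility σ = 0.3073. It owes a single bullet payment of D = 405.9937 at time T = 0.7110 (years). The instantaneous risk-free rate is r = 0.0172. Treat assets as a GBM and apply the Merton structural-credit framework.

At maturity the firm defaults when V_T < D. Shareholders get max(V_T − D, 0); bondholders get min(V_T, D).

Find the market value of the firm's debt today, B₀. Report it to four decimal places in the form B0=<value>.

B0=386.4540

d₁ = [ln(V₀/D) + (r + σ²/2)T] / (σ√T)
   = [ln(488.9254/405.9937) + (0.0172 + 0.5·0.3073²)·0.7110] / (0.3073·√0.7110)
   = [0.185872 + 0.045800] / 0.259118 = 0.894082
d₂ = d₁ − σ√T = 0.894082 − 0.259118 = 0.634964
N(d₁) = 0.814361,  N(d₂) = 0.737274,  e^(−rT) = 0.987845
E₀ = V₀·N(d₁) − D·e^(−rT)·N(d₂)
   = 488.9254·0.814361 − 405.9937·0.987845·0.737274 = 102.471393
B₀ = V₀ − E₀ = 488.9254 − 102.471393 = 386.454007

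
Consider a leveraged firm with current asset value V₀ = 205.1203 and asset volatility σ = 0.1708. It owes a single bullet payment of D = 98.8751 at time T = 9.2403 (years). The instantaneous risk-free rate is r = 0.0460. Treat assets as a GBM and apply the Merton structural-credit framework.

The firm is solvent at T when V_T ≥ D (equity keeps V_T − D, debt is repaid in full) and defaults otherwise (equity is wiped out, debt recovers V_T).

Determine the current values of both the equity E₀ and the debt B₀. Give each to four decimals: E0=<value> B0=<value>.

d₁ = [ln(V₀/D) + (r + σ²/2)T] / (σ√T)
   = [ln(205.1203/98.8751) + (0.0460 + 0.5·0.1708²)·9.2403] / (0.1708·√9.2403)
   = [0.729739 + 0.559836] / 0.519195 = 2.483795
d₂ = d₁ − σ√T = 2.483795 − 0.519195 = 1.964599
N(d₁) = 0.993500,  N(d₂) = 0.975270,  e^(−rT) = 0.653735
E₀ = V₀·N(d₁) − D·e^(−rT)·N(d₂)
   = 205.1203·0.993500 − 98.8751·0.653735·0.975270 = 140.747558
B₀ = V₀ − E₀ = 205.1203 − 140.747558 = 64.372742

E0=140.7476 B0=64.3727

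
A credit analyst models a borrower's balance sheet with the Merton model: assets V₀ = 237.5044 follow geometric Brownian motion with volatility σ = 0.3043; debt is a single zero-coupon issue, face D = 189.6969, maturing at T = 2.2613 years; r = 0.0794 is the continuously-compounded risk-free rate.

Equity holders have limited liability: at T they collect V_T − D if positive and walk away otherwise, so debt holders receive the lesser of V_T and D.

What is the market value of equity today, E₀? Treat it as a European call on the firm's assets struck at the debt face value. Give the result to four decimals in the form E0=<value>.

E0=88.0285

d₁ = [ln(V₀/D) + (r + σ²/2)T] / (σ√T)
   = [ln(237.5044/189.6969) + (0.0794 + 0.5·0.3043²)·2.2613] / (0.3043·√2.2613)
   = [0.224759 + 0.284244] / 0.457595 = 1.112343
d₂ = d₁ − σ√T = 1.112343 − 0.457595 = 0.654748
N(d₁) = 0.867005,  N(d₂) = 0.743685,  e^(−rT) = 0.835648
E₀ = V₀·N(d₁) − D·e^(−rT)·N(d₂)
   = 237.5044·0.867005 − 189.6969·0.835648·0.743685 = 88.028515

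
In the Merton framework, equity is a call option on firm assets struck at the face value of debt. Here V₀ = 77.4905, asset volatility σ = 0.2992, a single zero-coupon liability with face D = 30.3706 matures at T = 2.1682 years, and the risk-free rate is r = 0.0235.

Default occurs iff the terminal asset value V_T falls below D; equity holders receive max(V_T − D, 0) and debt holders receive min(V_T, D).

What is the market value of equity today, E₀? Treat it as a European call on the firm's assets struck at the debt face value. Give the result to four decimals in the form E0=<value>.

E0=48.7172

d₁ = [ln(V₀/D) + (r + σ²/2)T] / (σ√T)
   = [ln(77.4905/30.3706) + (0.0235 + 0.5·0.2992²)·2.1682] / (0.2992·√2.1682)
   = [0.936680 + 0.148002] / 0.440566 = 2.462018
d₂ = d₁ − σ√T = 2.462018 − 0.440566 = 2.021452
N(d₁) = 0.993092,  N(d₂) = 0.978384,  e^(−rT) = 0.950324
E₀ = V₀·N(d₁) − D·e^(−rT)·N(d₂)
   = 77.4905·0.993092 − 30.3706·0.950324·0.978384 = 48.717199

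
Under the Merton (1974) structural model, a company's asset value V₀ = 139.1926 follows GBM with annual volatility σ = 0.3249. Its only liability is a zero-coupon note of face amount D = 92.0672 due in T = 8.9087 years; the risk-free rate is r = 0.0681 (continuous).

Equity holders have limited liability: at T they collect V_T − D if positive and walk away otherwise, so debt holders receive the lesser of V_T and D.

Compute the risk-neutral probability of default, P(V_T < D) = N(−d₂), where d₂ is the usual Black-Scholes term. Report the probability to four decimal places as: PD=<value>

PD=0.2854

d₁ = [ln(V₀/D) + (r + σ²/2)T] / (σ√T)
   = [ln(139.1926/92.0672) + (0.0681 + 0.5·0.3249²)·8.9087] / (0.3249·√8.9087)
   = [0.413340 + 1.076884] / 0.969744 = 1.536719
d₂ = d₁ − σ√T = 1.536719 − 0.969744 = 0.566976
risk-neutral PD = N(−d₂) = N(-0.566976) = 0.285365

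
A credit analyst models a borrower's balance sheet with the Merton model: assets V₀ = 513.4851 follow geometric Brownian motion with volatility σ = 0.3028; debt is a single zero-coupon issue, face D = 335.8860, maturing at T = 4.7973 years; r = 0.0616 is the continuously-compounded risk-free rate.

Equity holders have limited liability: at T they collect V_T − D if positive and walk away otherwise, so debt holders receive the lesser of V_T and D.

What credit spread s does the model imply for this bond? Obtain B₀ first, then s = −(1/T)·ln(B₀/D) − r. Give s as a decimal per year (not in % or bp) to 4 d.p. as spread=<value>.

d₁ = [ln(V₀/D) + (r + σ²/2)T] / (σ√T)
   = [ln(513.4851/335.8860) + (0.0616 + 0.5·0.3028²)·4.7973] / (0.3028·√4.7973)
   = [0.424449 + 0.515441] / 0.663215 = 1.417172
d₂ = d₁ − σ√T = 1.417172 − 0.663215 = 0.753957
N(d₁) = 0.921784,  N(d₂) = 0.774563,  e^(−rT) = 0.744149
E₀ = V₀·N(d₁) − D·e^(−rT)·N(d₂)
   = 513.4851·0.921784 − 335.8860·0.744149·0.774563 = 279.720823
B₀ = V₀ − E₀ = 513.4851 − 279.720823 = 233.764277
spread = −(1/T)·ln(B₀/D) − r = −(1/4.7973)·ln(233.764277/335.8860) − 0.0616 = 0.01395470

spread=0.0140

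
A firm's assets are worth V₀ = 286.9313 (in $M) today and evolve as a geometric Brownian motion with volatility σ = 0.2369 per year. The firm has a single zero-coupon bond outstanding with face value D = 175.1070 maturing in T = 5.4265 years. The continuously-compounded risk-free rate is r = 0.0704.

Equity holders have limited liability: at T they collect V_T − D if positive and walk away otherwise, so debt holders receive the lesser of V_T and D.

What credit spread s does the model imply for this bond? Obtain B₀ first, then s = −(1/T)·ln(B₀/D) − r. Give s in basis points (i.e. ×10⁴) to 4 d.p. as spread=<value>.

d₁ = [ln(V₀/D) + (r + σ²/2)T] / (σ√T)
   = [ln(286.9313/175.1070) + (0.0704 + 0.5·0.2369²)·5.4265] / (0.2369·√5.4265)
   = [0.493846 + 0.534298] / 0.551855 = 1.863068
d₂ = d₁ − σ√T = 1.863068 − 0.551855 = 1.311213
N(d₁) = 0.968774,  N(d₂) = 0.905107,  e^(−rT) = 0.682478
E₀ = V₀·N(d₁) − D·e^(−rT)·N(d₂)
   = 286.9313·0.968774 − 175.1070·0.682478·0.905107 = 169.805209
B₀ = V₀ − E₀ = 286.9313 − 169.805209 = 117.126091
spread = −(1/T)·ln(B₀/D) − r = −(1/5.4265)·ln(117.126091/175.1070) − 0.0704 = 0.00370783
in basis points: 0.00370783 × 10⁴ = 37.0783 bp

spread=37.0783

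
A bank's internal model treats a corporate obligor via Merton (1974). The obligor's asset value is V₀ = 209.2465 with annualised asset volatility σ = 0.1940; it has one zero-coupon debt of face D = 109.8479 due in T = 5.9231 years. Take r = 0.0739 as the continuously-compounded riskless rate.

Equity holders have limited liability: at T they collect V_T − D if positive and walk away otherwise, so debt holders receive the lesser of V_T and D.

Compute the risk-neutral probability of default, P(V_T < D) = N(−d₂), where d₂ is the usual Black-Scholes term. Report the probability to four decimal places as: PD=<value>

PD=0.0199

d₁ = [ln(V₀/D) + (r + σ²/2)T] / (σ√T)
   = [ln(209.2465/109.8479) + (0.0739 + 0.5·0.1940²)·5.9231] / (0.1940·√5.9231)
   = [0.644416 + 0.549178] / 0.472146 = 2.528020
d₂ = d₁ − σ√T = 2.528020 − 0.472146 = 2.055874
risk-neutral PD = N(−d₂) = N(-2.055874) = 0.019897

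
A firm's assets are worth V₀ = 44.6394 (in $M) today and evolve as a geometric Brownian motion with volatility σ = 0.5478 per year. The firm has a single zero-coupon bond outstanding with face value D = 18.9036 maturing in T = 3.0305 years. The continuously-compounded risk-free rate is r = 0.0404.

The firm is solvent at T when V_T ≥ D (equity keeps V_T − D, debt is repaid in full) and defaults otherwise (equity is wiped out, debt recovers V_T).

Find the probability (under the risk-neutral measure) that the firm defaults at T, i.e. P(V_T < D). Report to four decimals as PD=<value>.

d₁ = [ln(V₀/D) + (r + σ²/2)T] / (σ√T)
   = [ln(44.6394/18.9036) + (0.0404 + 0.5·0.5478²)·3.0305] / (0.5478·√3.0305)
   = [0.859264 + 0.577136] / 0.953628 = 1.506247
d₂ = d₁ − σ√T = 1.506247 − 0.953628 = 0.552619
risk-neutral PD = N(−d₂) = N(-0.552619) = 0.290262

PD=0.2903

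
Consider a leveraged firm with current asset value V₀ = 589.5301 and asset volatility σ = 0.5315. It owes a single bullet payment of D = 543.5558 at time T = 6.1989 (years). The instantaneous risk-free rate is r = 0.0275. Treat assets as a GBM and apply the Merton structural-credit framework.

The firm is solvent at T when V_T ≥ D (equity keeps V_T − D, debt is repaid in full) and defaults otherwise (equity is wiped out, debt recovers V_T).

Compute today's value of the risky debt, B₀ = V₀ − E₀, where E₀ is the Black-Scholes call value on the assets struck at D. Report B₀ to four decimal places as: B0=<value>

d₁ = [ln(V₀/D) + (r + σ²/2)T] / (σ√T)
   = [ln(589.5301/543.5558) + (0.0275 + 0.5·0.5315²)·6.1989] / (0.5315·√6.1989)
   = [0.081193 + 1.046040] / 1.323307 = 0.851831
d₂ = d₁ − σ√T = 0.851831 − 1.323307 = -0.471476
N(d₁) = 0.802846,  N(d₂) = 0.318650,  e^(−rT) = 0.843269
E₀ = V₀·N(d₁) − D·e^(−rT)·N(d₂)
   = 589.5301·0.802846 − 543.5558·0.843269·0.318650 = 327.244163
B₀ = V₀ − E₀ = 589.5301 − 327.244163 = 262.285937

B0=262.2859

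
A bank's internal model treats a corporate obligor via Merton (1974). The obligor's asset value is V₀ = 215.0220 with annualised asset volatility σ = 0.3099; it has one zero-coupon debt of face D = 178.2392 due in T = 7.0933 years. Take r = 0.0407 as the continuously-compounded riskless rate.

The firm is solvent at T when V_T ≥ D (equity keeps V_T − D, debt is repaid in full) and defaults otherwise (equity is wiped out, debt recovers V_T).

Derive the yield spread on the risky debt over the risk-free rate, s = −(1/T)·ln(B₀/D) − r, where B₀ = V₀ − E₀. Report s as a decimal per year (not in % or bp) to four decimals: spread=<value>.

spread=0.0272

d₁ = [ln(V₀/D) + (r + σ²/2)T] / (σ√T)
   = [ln(215.0220/178.2392) + (0.0407 + 0.5·0.3099²)·7.0933] / (0.3099·√7.0933)
   = [0.187614 + 0.629311] / 0.825364 = 0.989774
d₂ = d₁ − σ√T = 0.989774 − 0.825364 = 0.164410
N(d₁) = 0.838858,  N(d₂) = 0.565296,  e^(−rT) = 0.749239
E₀ = V₀·N(d₁) − D·e^(−rT)·N(d₂)
   = 215.0220·0.838858 − 178.2392·0.749239·0.565296 = 104.881160
B₀ = V₀ − E₀ = 215.0220 − 104.881160 = 110.140840
spread = −(1/T)·ln(B₀/D) − r = −(1/7.0933)·ln(110.140840/178.2392) − 0.0407 = 0.02716215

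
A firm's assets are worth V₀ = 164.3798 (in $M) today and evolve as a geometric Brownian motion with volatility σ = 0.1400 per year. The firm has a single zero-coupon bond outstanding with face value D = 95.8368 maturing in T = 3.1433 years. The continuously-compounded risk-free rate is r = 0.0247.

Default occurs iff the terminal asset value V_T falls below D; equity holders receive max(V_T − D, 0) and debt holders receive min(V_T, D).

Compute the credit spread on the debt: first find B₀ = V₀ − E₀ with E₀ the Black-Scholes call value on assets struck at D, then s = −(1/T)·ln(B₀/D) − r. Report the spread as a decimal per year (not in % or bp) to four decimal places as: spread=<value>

spread=0.0002

d₁ = [ln(V₀/D) + (r + σ²/2)T] / (σ√T)
   = [ln(164.3798/95.8368) + (0.0247 + 0.5·0.1400²)·3.1433] / (0.1400·√3.1433)
   = [0.539533 + 0.108444] / 0.248211 = 2.610589
d₂ = d₁ − σ√T = 2.610589 − 0.248211 = 2.362378
N(d₁) = 0.995481,  N(d₂) = 0.990921,  e^(−rT) = 0.925298
E₀ = V₀·N(d₁) − D·e^(−rT)·N(d₂)
   = 164.3798·0.995481 − 95.8368·0.925298·0.990921 = 75.764431
B₀ = V₀ − E₀ = 164.3798 − 75.764431 = 88.615369
spread = −(1/T)·ln(B₀/D) − r = −(1/3.1433)·ln(88.615369/95.8368) − 0.0247 = 0.00022331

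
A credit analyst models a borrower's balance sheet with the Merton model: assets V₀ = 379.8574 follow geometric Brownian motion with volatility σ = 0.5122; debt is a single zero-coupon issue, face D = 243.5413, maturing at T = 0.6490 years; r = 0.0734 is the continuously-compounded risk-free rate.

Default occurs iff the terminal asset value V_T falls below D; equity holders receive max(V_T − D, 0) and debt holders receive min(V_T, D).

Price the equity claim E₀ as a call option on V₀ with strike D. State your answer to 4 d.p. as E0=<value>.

d₁ = [ln(V₀/D) + (r + σ²/2)T] / (σ√T)
   = [ln(379.8574/243.5413) + (0.0734 + 0.5·0.5122²)·0.6490] / (0.5122·√0.6490)
   = [0.444509 + 0.132769] / 0.412631 = 1.399018
d₂ = d₁ − σ√T = 1.399018 − 0.412631 = 0.986387
N(d₁) = 0.919096,  N(d₂) = 0.838028,  e^(−rT) = 0.953480
E₀ = V₀·N(d₁) − D·e^(−rT)·N(d₂)
   = 379.8574·0.919096 − 243.5413·0.953480·0.838028 = 154.525411

E0=154.5254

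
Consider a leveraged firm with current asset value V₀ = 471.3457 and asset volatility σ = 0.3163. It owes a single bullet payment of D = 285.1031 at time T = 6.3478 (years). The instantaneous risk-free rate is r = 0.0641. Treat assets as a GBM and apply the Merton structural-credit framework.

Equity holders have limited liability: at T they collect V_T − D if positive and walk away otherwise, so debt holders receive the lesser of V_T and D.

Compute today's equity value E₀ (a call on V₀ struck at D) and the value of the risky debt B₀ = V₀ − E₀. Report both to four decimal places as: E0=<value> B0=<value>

d₁ = [ln(V₀/D) + (r + σ²/2)T] / (σ√T)
   = [ln(471.3457/285.1031) + (0.0641 + 0.5·0.3163²)·6.3478] / (0.3163·√6.3478)
   = [0.502741 + 0.724429] / 0.796913 = 1.539905
d₂ = d₁ − σ√T = 1.539905 − 0.796913 = 0.742992
N(d₁) = 0.938208,  N(d₂) = 0.771257,  e^(−rT) = 0.665715
E₀ = V₀·N(d₁) − D·e^(−rT)·N(d₂)
   = 471.3457·0.938208 − 285.1031·0.665715·0.771257 = 295.837931
B₀ = V₀ − E₀ = 471.3457 − 295.837931 = 175.507769

E0=295.8379 B0=175.5078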